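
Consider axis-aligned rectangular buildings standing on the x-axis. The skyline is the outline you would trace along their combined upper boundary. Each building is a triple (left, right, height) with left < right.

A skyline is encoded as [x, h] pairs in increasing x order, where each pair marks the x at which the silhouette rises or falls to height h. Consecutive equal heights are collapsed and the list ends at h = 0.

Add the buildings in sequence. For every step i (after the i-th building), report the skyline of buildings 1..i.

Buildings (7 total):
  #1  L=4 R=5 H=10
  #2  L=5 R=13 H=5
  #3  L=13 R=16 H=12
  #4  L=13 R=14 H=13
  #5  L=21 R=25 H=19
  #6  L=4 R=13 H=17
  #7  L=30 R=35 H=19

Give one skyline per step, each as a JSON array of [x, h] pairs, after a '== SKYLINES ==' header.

== SKYLINES ==
[[4,10],[5,0]]
[[4,10],[5,5],[13,0]]
[[4,10],[5,5],[13,12],[16,0]]
[[4,10],[5,5],[13,13],[14,12],[16,0]]
[[4,10],[5,5],[13,13],[14,12],[16,0],[21,19],[25,0]]
[[4,17],[13,13],[14,12],[16,0],[21,19],[25,0]]
[[4,17],[13,13],[14,12],[16,0],[21,19],[25,0],[30,19],[35,0]]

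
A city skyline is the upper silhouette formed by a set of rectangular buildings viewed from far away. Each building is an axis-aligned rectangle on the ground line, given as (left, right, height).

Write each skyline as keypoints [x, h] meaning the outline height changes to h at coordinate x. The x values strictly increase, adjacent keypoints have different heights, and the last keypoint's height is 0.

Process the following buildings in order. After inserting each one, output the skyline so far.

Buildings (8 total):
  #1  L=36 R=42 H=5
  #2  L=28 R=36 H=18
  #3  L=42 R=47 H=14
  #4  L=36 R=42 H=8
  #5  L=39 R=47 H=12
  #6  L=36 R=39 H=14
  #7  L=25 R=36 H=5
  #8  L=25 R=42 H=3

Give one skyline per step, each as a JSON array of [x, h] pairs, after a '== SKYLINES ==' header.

== SKYLINES ==
[[36,5],[42,0]]
[[28,18],[36,5],[42,0]]
[[28,18],[36,5],[42,14],[47,0]]
[[28,18],[36,8],[42,14],[47,0]]
[[28,18],[36,8],[39,12],[42,14],[47,0]]
[[28,18],[36,14],[39,12],[42,14],[47,0]]
[[25,5],[28,18],[36,14],[39,12],[42,14],[47,0]]
[[25,5],[28,18],[36,14],[39,12],[42,14],[47,0]]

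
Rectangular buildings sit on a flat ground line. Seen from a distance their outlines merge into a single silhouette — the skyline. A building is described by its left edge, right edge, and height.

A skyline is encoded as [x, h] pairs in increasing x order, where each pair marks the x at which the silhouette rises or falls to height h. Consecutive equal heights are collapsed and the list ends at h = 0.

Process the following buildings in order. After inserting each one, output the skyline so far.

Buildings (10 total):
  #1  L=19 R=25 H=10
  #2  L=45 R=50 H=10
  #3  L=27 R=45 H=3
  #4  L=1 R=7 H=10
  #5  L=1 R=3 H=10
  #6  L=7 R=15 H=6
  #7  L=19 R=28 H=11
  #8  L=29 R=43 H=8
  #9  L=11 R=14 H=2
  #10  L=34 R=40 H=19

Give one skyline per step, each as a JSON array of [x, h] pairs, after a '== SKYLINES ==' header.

== SKYLINES ==
[[19,10],[25,0]]
[[19,10],[25,0],[45,10],[50,0]]
[[19,10],[25,0],[27,3],[45,10],[50,0]]
[[1,10],[7,0],[19,10],[25,0],[27,3],[45,10],[50,0]]
[[1,10],[7,0],[19,10],[25,0],[27,3],[45,10],[50,0]]
[[1,10],[7,6],[15,0],[19,10],[25,0],[27,3],[45,10],[50,0]]
[[1,10],[7,6],[15,0],[19,11],[28,3],[45,10],[50,0]]
[[1,10],[7,6],[15,0],[19,11],[28,3],[29,8],[43,3],[45,10],[50,0]]
[[1,10],[7,6],[15,0],[19,11],[28,3],[29,8],[43,3],[45,10],[50,0]]
[[1,10],[7,6],[15,0],[19,11],[28,3],[29,8],[34,19],[40,8],[43,3],[45,10],[50,0]]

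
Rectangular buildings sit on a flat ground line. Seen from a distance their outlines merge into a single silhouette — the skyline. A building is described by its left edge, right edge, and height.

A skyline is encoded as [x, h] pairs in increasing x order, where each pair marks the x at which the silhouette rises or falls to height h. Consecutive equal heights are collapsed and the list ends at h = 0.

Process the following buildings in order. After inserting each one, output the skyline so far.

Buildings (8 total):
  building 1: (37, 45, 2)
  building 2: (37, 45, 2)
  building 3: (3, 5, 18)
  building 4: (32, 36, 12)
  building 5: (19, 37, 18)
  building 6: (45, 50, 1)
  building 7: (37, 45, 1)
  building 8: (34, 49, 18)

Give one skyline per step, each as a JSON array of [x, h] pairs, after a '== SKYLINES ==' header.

== SKYLINES ==
[[37,2],[45,0]]
[[37,2],[45,0]]
[[3,18],[5,0],[37,2],[45,0]]
[[3,18],[5,0],[32,12],[36,0],[37,2],[45,0]]
[[3,18],[5,0],[19,18],[37,2],[45,0]]
[[3,18],[5,0],[19,18],[37,2],[45,1],[50,0]]
[[3,18],[5,0],[19,18],[37,2],[45,1],[50,0]]
[[3,18],[5,0],[19,18],[49,1],[50,0]]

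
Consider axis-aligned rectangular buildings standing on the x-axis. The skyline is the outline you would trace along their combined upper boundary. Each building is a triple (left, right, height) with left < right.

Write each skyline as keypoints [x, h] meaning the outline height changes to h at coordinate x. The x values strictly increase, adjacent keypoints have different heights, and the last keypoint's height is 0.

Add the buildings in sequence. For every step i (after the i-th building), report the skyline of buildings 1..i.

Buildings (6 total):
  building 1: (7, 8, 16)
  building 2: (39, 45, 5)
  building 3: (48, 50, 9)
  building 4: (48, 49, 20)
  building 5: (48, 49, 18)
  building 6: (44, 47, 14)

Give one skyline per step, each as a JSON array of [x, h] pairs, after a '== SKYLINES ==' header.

== SKYLINES ==
[[7,16],[8,0]]
[[7,16],[8,0],[39,5],[45,0]]
[[7,16],[8,0],[39,5],[45,0],[48,9],[50,0]]
[[7,16],[8,0],[39,5],[45,0],[48,20],[49,9],[50,0]]
[[7,16],[8,0],[39,5],[45,0],[48,20],[49,9],[50,0]]
[[7,16],[8,0],[39,5],[44,14],[47,0],[48,20],[49,9],[50,0]]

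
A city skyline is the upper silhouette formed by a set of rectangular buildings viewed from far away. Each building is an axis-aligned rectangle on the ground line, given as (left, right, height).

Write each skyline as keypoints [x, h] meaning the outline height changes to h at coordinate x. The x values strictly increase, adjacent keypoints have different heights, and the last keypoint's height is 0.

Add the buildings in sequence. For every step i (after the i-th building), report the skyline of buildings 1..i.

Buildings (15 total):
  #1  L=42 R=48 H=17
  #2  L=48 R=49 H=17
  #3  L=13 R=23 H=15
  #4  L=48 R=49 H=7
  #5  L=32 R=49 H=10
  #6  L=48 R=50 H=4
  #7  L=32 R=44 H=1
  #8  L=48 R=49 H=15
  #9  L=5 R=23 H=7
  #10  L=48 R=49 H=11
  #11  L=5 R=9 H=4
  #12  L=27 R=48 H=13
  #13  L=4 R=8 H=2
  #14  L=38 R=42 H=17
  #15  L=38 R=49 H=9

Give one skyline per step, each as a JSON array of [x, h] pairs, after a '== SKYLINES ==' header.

== SKYLINES ==
[[42,17],[48,0]]
[[42,17],[49,0]]
[[13,15],[23,0],[42,17],[49,0]]
[[13,15],[23,0],[42,17],[49,0]]
[[13,15],[23,0],[32,10],[42,17],[49,0]]
[[13,15],[23,0],[32,10],[42,17],[49,4],[50,0]]
[[13,15],[23,0],[32,10],[42,17],[49,4],[50,0]]
[[13,15],[23,0],[32,10],[42,17],[49,4],[50,0]]
[[5,7],[13,15],[23,0],[32,10],[42,17],[49,4],[50,0]]
[[5,7],[13,15],[23,0],[32,10],[42,17],[49,4],[50,0]]
[[5,7],[13,15],[23,0],[32,10],[42,17],[49,4],[50,0]]
[[5,7],[13,15],[23,0],[27,13],[42,17],[49,4],[50,0]]
[[4,2],[5,7],[13,15],[23,0],[27,13],[42,17],[49,4],[50,0]]
[[4,2],[5,7],[13,15],[23,0],[27,13],[38,17],[49,4],[50,0]]
[[4,2],[5,7],[13,15],[23,0],[27,13],[38,17],[49,4],[50,0]]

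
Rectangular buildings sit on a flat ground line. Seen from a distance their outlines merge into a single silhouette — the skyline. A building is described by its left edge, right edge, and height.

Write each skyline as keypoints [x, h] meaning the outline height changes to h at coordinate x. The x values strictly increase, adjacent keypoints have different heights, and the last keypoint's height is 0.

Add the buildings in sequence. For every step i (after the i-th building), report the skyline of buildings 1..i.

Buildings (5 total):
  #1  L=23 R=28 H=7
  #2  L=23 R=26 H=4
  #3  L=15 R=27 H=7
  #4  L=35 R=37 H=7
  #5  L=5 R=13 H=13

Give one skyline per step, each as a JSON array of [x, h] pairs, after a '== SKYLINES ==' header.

== SKYLINES ==
[[23,7],[28,0]]
[[23,7],[28,0]]
[[15,7],[28,0]]
[[15,7],[28,0],[35,7],[37,0]]
[[5,13],[13,0],[15,7],[28,0],[35,7],[37,0]]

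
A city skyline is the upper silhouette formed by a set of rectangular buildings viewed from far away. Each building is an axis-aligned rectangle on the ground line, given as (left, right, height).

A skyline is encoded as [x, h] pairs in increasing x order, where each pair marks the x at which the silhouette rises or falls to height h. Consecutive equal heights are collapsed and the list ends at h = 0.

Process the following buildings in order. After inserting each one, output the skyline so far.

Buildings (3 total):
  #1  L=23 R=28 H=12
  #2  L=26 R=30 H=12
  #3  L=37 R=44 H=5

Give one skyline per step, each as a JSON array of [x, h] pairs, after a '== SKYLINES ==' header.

== SKYLINES ==
[[23,12],[28,0]]
[[23,12],[30,0]]
[[23,12],[30,0],[37,5],[44,0]]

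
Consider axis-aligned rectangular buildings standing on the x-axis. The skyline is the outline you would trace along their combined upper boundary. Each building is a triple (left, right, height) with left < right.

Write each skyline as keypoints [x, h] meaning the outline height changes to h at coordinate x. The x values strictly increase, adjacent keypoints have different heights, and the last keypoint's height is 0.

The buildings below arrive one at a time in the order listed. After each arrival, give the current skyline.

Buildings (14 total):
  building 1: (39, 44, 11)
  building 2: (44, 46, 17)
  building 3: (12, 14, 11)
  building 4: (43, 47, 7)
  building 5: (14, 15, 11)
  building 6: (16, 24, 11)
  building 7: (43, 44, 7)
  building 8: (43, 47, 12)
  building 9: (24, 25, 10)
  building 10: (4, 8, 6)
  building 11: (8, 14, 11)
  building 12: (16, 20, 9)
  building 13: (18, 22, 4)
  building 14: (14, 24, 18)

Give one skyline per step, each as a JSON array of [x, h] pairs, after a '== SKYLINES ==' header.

== SKYLINES ==
[[39,11],[44,0]]
[[39,11],[44,17],[46,0]]
[[12,11],[14,0],[39,11],[44,17],[46,0]]
[[12,11],[14,0],[39,11],[44,17],[46,7],[47,0]]
[[12,11],[15,0],[39,11],[44,17],[46,7],[47,0]]
[[12,11],[15,0],[16,11],[24,0],[39,11],[44,17],[46,7],[47,0]]
[[12,11],[15,0],[16,11],[24,0],[39,11],[44,17],[46,7],[47,0]]
[[12,11],[15,0],[16,11],[24,0],[39,11],[43,12],[44,17],[46,12],[47,0]]
[[12,11],[15,0],[16,11],[24,10],[25,0],[39,11],[43,12],[44,17],[46,12],[47,0]]
[[4,6],[8,0],[12,11],[15,0],[16,11],[24,10],[25,0],[39,11],[43,12],[44,17],[46,12],[47,0]]
[[4,6],[8,11],[15,0],[16,11],[24,10],[25,0],[39,11],[43,12],[44,17],[46,12],[47,0]]
[[4,6],[8,11],[15,0],[16,11],[24,10],[25,0],[39,11],[43,12],[44,17],[46,12],[47,0]]
[[4,6],[8,11],[15,0],[16,11],[24,10],[25,0],[39,11],[43,12],[44,17],[46,12],[47,0]]
[[4,6],[8,11],[14,18],[24,10],[25,0],[39,11],[43,12],[44,17],[46,12],[47,0]]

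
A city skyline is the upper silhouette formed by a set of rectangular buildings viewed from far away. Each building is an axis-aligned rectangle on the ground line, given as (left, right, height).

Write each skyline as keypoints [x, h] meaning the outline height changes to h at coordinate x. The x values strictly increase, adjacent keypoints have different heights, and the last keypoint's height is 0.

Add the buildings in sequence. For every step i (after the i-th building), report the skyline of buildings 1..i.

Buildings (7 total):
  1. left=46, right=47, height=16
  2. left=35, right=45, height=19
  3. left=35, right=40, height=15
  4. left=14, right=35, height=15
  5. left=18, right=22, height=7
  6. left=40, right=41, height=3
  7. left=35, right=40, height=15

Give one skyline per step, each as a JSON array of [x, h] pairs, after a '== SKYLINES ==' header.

== SKYLINES ==
[[46,16],[47,0]]
[[35,19],[45,0],[46,16],[47,0]]
[[35,19],[45,0],[46,16],[47,0]]
[[14,15],[35,19],[45,0],[46,16],[47,0]]
[[14,15],[35,19],[45,0],[46,16],[47,0]]
[[14,15],[35,19],[45,0],[46,16],[47,0]]
[[14,15],[35,19],[45,0],[46,16],[47,0]]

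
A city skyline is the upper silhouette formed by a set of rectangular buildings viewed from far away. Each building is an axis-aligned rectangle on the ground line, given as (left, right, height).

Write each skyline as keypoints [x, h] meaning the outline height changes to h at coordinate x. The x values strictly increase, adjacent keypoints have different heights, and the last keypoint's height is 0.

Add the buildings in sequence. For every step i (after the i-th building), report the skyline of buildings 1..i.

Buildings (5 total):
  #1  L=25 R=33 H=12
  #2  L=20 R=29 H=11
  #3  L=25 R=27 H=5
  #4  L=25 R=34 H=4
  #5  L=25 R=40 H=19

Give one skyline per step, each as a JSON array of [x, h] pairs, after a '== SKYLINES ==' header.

== SKYLINES ==
[[25,12],[33,0]]
[[20,11],[25,12],[33,0]]
[[20,11],[25,12],[33,0]]
[[20,11],[25,12],[33,4],[34,0]]
[[20,11],[25,19],[40,0]]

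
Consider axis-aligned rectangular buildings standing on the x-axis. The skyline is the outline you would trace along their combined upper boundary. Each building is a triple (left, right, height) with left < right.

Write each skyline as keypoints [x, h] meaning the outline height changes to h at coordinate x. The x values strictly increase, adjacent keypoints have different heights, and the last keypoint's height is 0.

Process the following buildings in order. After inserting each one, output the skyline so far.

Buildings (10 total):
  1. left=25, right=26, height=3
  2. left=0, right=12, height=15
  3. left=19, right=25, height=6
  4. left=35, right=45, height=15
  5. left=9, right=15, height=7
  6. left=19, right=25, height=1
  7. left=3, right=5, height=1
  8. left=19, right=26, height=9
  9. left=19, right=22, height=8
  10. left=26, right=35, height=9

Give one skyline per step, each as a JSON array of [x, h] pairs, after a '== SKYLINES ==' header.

== SKYLINES ==
[[25,3],[26,0]]
[[0,15],[12,0],[25,3],[26,0]]
[[0,15],[12,0],[19,6],[25,3],[26,0]]
[[0,15],[12,0],[19,6],[25,3],[26,0],[35,15],[45,0]]
[[0,15],[12,7],[15,0],[19,6],[25,3],[26,0],[35,15],[45,0]]
[[0,15],[12,7],[15,0],[19,6],[25,3],[26,0],[35,15],[45,0]]
[[0,15],[12,7],[15,0],[19,6],[25,3],[26,0],[35,15],[45,0]]
[[0,15],[12,7],[15,0],[19,9],[26,0],[35,15],[45,0]]
[[0,15],[12,7],[15,0],[19,9],[26,0],[35,15],[45,0]]
[[0,15],[12,7],[15,0],[19,9],[35,15],[45,0]]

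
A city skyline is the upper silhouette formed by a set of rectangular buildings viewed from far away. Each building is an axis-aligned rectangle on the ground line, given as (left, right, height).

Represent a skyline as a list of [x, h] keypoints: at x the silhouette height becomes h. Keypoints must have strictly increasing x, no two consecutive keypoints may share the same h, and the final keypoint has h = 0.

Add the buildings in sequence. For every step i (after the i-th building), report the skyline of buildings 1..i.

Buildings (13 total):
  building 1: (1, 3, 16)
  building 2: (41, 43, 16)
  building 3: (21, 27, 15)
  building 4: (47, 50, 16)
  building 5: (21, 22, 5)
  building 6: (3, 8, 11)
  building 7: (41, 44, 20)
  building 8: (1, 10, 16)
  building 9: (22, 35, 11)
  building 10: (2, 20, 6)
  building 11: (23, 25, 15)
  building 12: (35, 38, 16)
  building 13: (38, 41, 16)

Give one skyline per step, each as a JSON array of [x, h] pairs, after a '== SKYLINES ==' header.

== SKYLINES ==
[[1,16],[3,0]]
[[1,16],[3,0],[41,16],[43,0]]
[[1,16],[3,0],[21,15],[27,0],[41,16],[43,0]]
[[1,16],[3,0],[21,15],[27,0],[41,16],[43,0],[47,16],[50,0]]
[[1,16],[3,0],[21,15],[27,0],[41,16],[43,0],[47,16],[50,0]]
[[1,16],[3,11],[8,0],[21,15],[27,0],[41,16],[43,0],[47,16],[50,0]]
[[1,16],[3,11],[8,0],[21,15],[27,0],[41,20],[44,0],[47,16],[50,0]]
[[1,16],[10,0],[21,15],[27,0],[41,20],[44,0],[47,16],[50,0]]
[[1,16],[10,0],[21,15],[27,11],[35,0],[41,20],[44,0],[47,16],[50,0]]
[[1,16],[10,6],[20,0],[21,15],[27,11],[35,0],[41,20],[44,0],[47,16],[50,0]]
[[1,16],[10,6],[20,0],[21,15],[27,11],[35,0],[41,20],[44,0],[47,16],[50,0]]
[[1,16],[10,6],[20,0],[21,15],[27,11],[35,16],[38,0],[41,20],[44,0],[47,16],[50,0]]
[[1,16],[10,6],[20,0],[21,15],[27,11],[35,16],[41,20],[44,0],[47,16],[50,0]]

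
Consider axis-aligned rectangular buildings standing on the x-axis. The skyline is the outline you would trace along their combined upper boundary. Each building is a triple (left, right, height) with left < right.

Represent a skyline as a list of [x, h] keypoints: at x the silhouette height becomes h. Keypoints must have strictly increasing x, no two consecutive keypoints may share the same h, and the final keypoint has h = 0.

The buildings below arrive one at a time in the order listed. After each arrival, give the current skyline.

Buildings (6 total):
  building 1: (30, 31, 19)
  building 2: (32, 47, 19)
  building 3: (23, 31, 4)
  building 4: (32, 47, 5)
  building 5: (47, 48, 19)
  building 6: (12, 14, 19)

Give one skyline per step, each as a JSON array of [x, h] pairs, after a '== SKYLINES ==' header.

== SKYLINES ==
[[30,19],[31,0]]
[[30,19],[31,0],[32,19],[47,0]]
[[23,4],[30,19],[31,0],[32,19],[47,0]]
[[23,4],[30,19],[31,0],[32,19],[47,0]]
[[23,4],[30,19],[31,0],[32,19],[48,0]]
[[12,19],[14,0],[23,4],[30,19],[31,0],[32,19],[48,0]]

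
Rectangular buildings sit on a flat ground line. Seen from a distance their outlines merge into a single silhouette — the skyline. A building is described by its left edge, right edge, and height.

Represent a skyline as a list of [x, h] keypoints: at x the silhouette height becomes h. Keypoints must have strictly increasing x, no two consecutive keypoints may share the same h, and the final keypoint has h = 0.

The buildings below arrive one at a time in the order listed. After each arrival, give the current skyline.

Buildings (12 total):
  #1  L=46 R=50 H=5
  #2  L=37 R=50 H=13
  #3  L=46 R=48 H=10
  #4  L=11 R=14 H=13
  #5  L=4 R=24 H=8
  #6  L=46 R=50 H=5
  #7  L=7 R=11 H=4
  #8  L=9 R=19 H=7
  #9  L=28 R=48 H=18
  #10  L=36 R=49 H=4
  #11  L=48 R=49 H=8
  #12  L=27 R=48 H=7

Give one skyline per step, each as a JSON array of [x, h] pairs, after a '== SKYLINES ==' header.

== SKYLINES ==
[[46,5],[50,0]]
[[37,13],[50,0]]
[[37,13],[50,0]]
[[11,13],[14,0],[37,13],[50,0]]
[[4,8],[11,13],[14,8],[24,0],[37,13],[50,0]]
[[4,8],[11,13],[14,8],[24,0],[37,13],[50,0]]
[[4,8],[11,13],[14,8],[24,0],[37,13],[50,0]]
[[4,8],[11,13],[14,8],[24,0],[37,13],[50,0]]
[[4,8],[11,13],[14,8],[24,0],[28,18],[48,13],[50,0]]
[[4,8],[11,13],[14,8],[24,0],[28,18],[48,13],[50,0]]
[[4,8],[11,13],[14,8],[24,0],[28,18],[48,13],[50,0]]
[[4,8],[11,13],[14,8],[24,0],[27,7],[28,18],[48,13],[50,0]]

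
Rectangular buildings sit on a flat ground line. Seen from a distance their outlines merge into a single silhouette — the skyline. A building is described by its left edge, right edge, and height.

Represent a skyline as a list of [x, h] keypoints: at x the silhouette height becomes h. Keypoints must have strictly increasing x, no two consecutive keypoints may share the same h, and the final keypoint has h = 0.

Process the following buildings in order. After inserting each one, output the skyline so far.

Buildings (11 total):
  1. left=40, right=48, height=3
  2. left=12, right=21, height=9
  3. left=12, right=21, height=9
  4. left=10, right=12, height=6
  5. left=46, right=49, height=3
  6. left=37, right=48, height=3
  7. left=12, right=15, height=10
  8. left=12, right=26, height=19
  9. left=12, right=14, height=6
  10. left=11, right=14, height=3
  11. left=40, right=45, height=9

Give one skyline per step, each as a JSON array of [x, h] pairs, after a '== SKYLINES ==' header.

== SKYLINES ==
[[40,3],[48,0]]
[[12,9],[21,0],[40,3],[48,0]]
[[12,9],[21,0],[40,3],[48,0]]
[[10,6],[12,9],[21,0],[40,3],[48,0]]
[[10,6],[12,9],[21,0],[40,3],[49,0]]
[[10,6],[12,9],[21,0],[37,3],[49,0]]
[[10,6],[12,10],[15,9],[21,0],[37,3],[49,0]]
[[10,6],[12,19],[26,0],[37,3],[49,0]]
[[10,6],[12,19],[26,0],[37,3],[49,0]]
[[10,6],[12,19],[26,0],[37,3],[49,0]]
[[10,6],[12,19],[26,0],[37,3],[40,9],[45,3],[49,0]]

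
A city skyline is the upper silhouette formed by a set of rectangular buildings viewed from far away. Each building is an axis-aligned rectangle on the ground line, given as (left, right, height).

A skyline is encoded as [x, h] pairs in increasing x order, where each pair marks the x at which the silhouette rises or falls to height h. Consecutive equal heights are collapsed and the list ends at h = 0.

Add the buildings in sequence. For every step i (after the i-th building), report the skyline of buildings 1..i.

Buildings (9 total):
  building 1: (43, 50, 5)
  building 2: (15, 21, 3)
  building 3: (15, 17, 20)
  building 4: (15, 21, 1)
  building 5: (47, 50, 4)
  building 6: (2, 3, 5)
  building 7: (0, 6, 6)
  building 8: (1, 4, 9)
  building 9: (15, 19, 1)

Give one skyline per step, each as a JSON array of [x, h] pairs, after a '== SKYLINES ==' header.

== SKYLINES ==
[[43,5],[50,0]]
[[15,3],[21,0],[43,5],[50,0]]
[[15,20],[17,3],[21,0],[43,5],[50,0]]
[[15,20],[17,3],[21,0],[43,5],[50,0]]
[[15,20],[17,3],[21,0],[43,5],[50,0]]
[[2,5],[3,0],[15,20],[17,3],[21,0],[43,5],[50,0]]
[[0,6],[6,0],[15,20],[17,3],[21,0],[43,5],[50,0]]
[[0,6],[1,9],[4,6],[6,0],[15,20],[17,3],[21,0],[43,5],[50,0]]
[[0,6],[1,9],[4,6],[6,0],[15,20],[17,3],[21,0],[43,5],[50,0]]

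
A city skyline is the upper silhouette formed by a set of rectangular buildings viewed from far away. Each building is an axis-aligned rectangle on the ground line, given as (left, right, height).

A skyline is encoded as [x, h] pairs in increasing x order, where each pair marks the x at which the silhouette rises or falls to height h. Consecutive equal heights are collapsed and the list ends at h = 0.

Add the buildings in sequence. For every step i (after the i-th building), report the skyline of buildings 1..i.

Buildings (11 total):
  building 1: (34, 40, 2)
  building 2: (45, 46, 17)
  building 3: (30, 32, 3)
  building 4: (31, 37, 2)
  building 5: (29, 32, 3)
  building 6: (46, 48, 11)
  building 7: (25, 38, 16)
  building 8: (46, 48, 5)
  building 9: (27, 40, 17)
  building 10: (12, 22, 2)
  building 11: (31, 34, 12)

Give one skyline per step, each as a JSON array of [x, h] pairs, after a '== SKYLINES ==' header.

== SKYLINES ==
[[34,2],[40,0]]
[[34,2],[40,0],[45,17],[46,0]]
[[30,3],[32,0],[34,2],[40,0],[45,17],[46,0]]
[[30,3],[32,2],[40,0],[45,17],[46,0]]
[[29,3],[32,2],[40,0],[45,17],[46,0]]
[[29,3],[32,2],[40,0],[45,17],[46,11],[48,0]]
[[25,16],[38,2],[40,0],[45,17],[46,11],[48,0]]
[[25,16],[38,2],[40,0],[45,17],[46,11],[48,0]]
[[25,16],[27,17],[40,0],[45,17],[46,11],[48,0]]
[[12,2],[22,0],[25,16],[27,17],[40,0],[45,17],[46,11],[48,0]]
[[12,2],[22,0],[25,16],[27,17],[40,0],[45,17],[46,11],[48,0]]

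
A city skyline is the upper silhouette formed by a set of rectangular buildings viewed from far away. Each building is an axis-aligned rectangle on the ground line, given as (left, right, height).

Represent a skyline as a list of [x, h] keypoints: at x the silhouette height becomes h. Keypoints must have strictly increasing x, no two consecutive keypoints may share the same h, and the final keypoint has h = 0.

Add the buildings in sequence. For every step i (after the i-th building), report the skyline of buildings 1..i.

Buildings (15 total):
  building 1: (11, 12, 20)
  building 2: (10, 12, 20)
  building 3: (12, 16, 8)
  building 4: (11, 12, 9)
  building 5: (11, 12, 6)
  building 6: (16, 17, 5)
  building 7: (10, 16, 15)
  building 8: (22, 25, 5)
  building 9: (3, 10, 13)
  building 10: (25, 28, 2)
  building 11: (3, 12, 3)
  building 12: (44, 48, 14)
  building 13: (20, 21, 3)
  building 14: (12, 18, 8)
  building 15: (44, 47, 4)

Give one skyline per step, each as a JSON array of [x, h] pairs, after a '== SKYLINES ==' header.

== SKYLINES ==
[[11,20],[12,0]]
[[10,20],[12,0]]
[[10,20],[12,8],[16,0]]
[[10,20],[12,8],[16,0]]
[[10,20],[12,8],[16,0]]
[[10,20],[12,8],[16,5],[17,0]]
[[10,20],[12,15],[16,5],[17,0]]
[[10,20],[12,15],[16,5],[17,0],[22,5],[25,0]]
[[3,13],[10,20],[12,15],[16,5],[17,0],[22,5],[25,0]]
[[3,13],[10,20],[12,15],[16,5],[17,0],[22,5],[25,2],[28,0]]
[[3,13],[10,20],[12,15],[16,5],[17,0],[22,5],[25,2],[28,0]]
[[3,13],[10,20],[12,15],[16,5],[17,0],[22,5],[25,2],[28,0],[44,14],[48,0]]
[[3,13],[10,20],[12,15],[16,5],[17,0],[20,3],[21,0],[22,5],[25,2],[28,0],[44,14],[48,0]]
[[3,13],[10,20],[12,15],[16,8],[18,0],[20,3],[21,0],[22,5],[25,2],[28,0],[44,14],[48,0]]
[[3,13],[10,20],[12,15],[16,8],[18,0],[20,3],[21,0],[22,5],[25,2],[28,0],[44,14],[48,0]]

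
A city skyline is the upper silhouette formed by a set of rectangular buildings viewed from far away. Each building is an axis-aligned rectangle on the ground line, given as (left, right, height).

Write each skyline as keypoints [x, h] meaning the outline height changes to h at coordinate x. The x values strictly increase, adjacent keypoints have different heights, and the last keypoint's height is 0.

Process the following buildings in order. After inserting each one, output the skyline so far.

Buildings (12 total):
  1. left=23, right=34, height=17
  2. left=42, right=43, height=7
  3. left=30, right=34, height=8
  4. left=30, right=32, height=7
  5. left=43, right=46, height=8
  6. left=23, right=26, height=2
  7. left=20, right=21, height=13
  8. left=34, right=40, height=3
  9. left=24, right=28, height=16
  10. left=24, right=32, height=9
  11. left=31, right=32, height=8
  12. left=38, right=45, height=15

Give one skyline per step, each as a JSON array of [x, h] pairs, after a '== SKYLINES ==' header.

== SKYLINES ==
[[23,17],[34,0]]
[[23,17],[34,0],[42,7],[43,0]]
[[23,17],[34,0],[42,7],[43,0]]
[[23,17],[34,0],[42,7],[43,0]]
[[23,17],[34,0],[42,7],[43,8],[46,0]]
[[23,17],[34,0],[42,7],[43,8],[46,0]]
[[20,13],[21,0],[23,17],[34,0],[42,7],[43,8],[46,0]]
[[20,13],[21,0],[23,17],[34,3],[40,0],[42,7],[43,8],[46,0]]
[[20,13],[21,0],[23,17],[34,3],[40,0],[42,7],[43,8],[46,0]]
[[20,13],[21,0],[23,17],[34,3],[40,0],[42,7],[43,8],[46,0]]
[[20,13],[21,0],[23,17],[34,3],[40,0],[42,7],[43,8],[46,0]]
[[20,13],[21,0],[23,17],[34,3],[38,15],[45,8],[46,0]]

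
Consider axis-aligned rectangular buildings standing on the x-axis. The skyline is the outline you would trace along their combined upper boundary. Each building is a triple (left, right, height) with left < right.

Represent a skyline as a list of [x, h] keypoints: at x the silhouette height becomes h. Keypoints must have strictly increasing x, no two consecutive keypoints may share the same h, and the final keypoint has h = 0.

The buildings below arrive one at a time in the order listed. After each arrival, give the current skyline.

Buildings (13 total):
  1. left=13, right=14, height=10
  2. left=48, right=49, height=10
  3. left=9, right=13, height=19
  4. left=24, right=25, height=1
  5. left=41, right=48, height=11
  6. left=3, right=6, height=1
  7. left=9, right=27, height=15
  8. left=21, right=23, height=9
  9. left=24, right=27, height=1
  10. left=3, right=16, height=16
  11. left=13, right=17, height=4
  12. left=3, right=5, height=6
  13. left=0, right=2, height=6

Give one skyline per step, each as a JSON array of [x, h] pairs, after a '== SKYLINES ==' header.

== SKYLINES ==
[[13,10],[14,0]]
[[13,10],[14,0],[48,10],[49,0]]
[[9,19],[13,10],[14,0],[48,10],[49,0]]
[[9,19],[13,10],[14,0],[24,1],[25,0],[48,10],[49,0]]
[[9,19],[13,10],[14,0],[24,1],[25,0],[41,11],[48,10],[49,0]]
[[3,1],[6,0],[9,19],[13,10],[14,0],[24,1],[25,0],[41,11],[48,10],[49,0]]
[[3,1],[6,0],[9,19],[13,15],[27,0],[41,11],[48,10],[49,0]]
[[3,1],[6,0],[9,19],[13,15],[27,0],[41,11],[48,10],[49,0]]
[[3,1],[6,0],[9,19],[13,15],[27,0],[41,11],[48,10],[49,0]]
[[3,16],[9,19],[13,16],[16,15],[27,0],[41,11],[48,10],[49,0]]
[[3,16],[9,19],[13,16],[16,15],[27,0],[41,11],[48,10],[49,0]]
[[3,16],[9,19],[13,16],[16,15],[27,0],[41,11],[48,10],[49,0]]
[[0,6],[2,0],[3,16],[9,19],[13,16],[16,15],[27,0],[41,11],[48,10],[49,0]]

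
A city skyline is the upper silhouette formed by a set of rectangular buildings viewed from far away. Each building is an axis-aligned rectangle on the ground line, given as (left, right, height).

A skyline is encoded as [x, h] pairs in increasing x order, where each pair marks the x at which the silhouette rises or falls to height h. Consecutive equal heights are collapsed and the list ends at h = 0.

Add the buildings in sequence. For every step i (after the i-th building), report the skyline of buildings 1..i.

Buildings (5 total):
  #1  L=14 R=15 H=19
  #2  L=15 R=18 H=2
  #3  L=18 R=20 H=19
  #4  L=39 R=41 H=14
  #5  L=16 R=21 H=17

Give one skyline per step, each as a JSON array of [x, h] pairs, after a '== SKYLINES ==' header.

== SKYLINES ==
[[14,19],[15,0]]
[[14,19],[15,2],[18,0]]
[[14,19],[15,2],[18,19],[20,0]]
[[14,19],[15,2],[18,19],[20,0],[39,14],[41,0]]
[[14,19],[15,2],[16,17],[18,19],[20,17],[21,0],[39,14],[41,0]]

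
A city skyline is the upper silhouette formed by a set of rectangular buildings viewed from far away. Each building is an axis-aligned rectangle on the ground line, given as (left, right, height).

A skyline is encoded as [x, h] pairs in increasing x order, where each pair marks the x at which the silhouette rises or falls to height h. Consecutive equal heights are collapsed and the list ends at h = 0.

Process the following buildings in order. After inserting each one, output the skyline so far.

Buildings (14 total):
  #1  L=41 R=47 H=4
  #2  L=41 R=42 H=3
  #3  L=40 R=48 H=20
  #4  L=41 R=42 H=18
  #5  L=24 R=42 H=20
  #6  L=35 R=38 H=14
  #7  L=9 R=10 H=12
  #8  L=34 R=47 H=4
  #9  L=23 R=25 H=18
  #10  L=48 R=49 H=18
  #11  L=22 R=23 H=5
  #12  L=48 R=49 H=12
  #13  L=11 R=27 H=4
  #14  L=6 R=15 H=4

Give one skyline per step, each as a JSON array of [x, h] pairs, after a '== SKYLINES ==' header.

== SKYLINES ==
[[41,4],[47,0]]
[[41,4],[47,0]]
[[40,20],[48,0]]
[[40,20],[48,0]]
[[24,20],[48,0]]
[[24,20],[48,0]]
[[9,12],[10,0],[24,20],[48,0]]
[[9,12],[10,0],[24,20],[48,0]]
[[9,12],[10,0],[23,18],[24,20],[48,0]]
[[9,12],[10,0],[23,18],[24,20],[48,18],[49,0]]
[[9,12],[10,0],[22,5],[23,18],[24,20],[48,18],[49,0]]
[[9,12],[10,0],[22,5],[23,18],[24,20],[48,18],[49,0]]
[[9,12],[10,0],[11,4],[22,5],[23,18],[24,20],[48,18],[49,0]]
[[6,4],[9,12],[10,4],[22,5],[23,18],[24,20],[48,18],[49,0]]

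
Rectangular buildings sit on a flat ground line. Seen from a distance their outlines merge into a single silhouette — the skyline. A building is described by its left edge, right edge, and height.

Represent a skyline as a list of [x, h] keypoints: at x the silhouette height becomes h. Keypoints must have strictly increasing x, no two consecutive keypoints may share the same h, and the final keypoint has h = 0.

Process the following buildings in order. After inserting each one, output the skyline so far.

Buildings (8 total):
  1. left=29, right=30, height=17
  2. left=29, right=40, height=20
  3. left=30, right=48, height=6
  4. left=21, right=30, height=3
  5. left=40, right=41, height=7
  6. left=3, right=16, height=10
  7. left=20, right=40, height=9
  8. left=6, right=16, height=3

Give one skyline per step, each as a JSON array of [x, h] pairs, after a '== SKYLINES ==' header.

== SKYLINES ==
[[29,17],[30,0]]
[[29,20],[40,0]]
[[29,20],[40,6],[48,0]]
[[21,3],[29,20],[40,6],[48,0]]
[[21,3],[29,20],[40,7],[41,6],[48,0]]
[[3,10],[16,0],[21,3],[29,20],[40,7],[41,6],[48,0]]
[[3,10],[16,0],[20,9],[29,20],[40,7],[41,6],[48,0]]
[[3,10],[16,0],[20,9],[29,20],[40,7],[41,6],[48,0]]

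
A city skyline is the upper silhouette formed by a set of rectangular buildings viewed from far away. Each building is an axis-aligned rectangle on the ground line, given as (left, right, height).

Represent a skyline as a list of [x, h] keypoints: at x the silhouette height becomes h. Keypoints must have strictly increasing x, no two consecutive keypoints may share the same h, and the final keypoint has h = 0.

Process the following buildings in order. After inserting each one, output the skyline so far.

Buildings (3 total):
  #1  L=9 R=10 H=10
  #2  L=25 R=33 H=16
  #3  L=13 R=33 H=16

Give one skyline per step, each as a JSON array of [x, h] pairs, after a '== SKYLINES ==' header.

== SKYLINES ==
[[9,10],[10,0]]
[[9,10],[10,0],[25,16],[33,0]]
[[9,10],[10,0],[13,16],[33,0]]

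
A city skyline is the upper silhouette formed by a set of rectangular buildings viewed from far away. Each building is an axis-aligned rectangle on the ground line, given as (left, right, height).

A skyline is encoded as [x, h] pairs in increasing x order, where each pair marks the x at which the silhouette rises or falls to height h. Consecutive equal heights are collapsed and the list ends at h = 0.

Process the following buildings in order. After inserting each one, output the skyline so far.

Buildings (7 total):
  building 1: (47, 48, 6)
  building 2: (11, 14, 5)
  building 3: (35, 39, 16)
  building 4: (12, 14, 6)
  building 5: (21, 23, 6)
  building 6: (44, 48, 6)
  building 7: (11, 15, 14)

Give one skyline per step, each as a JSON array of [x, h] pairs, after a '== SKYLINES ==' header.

== SKYLINES ==
[[47,6],[48,0]]
[[11,5],[14,0],[47,6],[48,0]]
[[11,5],[14,0],[35,16],[39,0],[47,6],[48,0]]
[[11,5],[12,6],[14,0],[35,16],[39,0],[47,6],[48,0]]
[[11,5],[12,6],[14,0],[21,6],[23,0],[35,16],[39,0],[47,6],[48,0]]
[[11,5],[12,6],[14,0],[21,6],[23,0],[35,16],[39,0],[44,6],[48,0]]
[[11,14],[15,0],[21,6],[23,0],[35,16],[39,0],[44,6],[48,0]]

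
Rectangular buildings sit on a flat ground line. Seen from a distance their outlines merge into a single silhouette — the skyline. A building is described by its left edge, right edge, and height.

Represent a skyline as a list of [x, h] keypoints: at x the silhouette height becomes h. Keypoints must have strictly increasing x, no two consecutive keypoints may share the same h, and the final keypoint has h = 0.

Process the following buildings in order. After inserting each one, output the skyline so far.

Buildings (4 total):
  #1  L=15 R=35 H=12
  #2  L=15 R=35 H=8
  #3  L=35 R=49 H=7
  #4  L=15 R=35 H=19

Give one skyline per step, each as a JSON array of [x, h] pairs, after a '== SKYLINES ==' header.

== SKYLINES ==
[[15,12],[35,0]]
[[15,12],[35,0]]
[[15,12],[35,7],[49,0]]
[[15,19],[35,7],[49,0]]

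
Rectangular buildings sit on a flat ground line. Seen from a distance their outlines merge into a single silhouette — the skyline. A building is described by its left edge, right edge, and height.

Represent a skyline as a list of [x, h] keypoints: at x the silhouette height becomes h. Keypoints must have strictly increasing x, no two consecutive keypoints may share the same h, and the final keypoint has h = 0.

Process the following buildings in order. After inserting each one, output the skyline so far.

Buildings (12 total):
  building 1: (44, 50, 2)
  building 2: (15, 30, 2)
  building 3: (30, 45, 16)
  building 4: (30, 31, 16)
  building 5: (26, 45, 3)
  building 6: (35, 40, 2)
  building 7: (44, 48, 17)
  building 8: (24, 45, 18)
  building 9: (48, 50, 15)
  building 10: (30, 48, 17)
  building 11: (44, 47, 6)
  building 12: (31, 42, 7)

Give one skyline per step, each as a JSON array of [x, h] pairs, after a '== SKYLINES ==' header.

== SKYLINES ==
[[44,2],[50,0]]
[[15,2],[30,0],[44,2],[50,0]]
[[15,2],[30,16],[45,2],[50,0]]
[[15,2],[30,16],[45,2],[50,0]]
[[15,2],[26,3],[30,16],[45,2],[50,0]]
[[15,2],[26,3],[30,16],[45,2],[50,0]]
[[15,2],[26,3],[30,16],[44,17],[48,2],[50,0]]
[[15,2],[24,18],[45,17],[48,2],[50,0]]
[[15,2],[24,18],[45,17],[48,15],[50,0]]
[[15,2],[24,18],[45,17],[48,15],[50,0]]
[[15,2],[24,18],[45,17],[48,15],[50,0]]
[[15,2],[24,18],[45,17],[48,15],[50,0]]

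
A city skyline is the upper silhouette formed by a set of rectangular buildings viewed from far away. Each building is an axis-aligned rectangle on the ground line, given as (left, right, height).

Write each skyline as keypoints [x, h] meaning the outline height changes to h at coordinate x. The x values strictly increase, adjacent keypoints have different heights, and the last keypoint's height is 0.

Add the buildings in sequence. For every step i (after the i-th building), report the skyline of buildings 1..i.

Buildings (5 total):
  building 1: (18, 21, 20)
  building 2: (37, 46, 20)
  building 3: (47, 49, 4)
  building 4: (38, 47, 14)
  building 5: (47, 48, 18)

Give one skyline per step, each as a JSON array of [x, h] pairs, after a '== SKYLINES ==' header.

== SKYLINES ==
[[18,20],[21,0]]
[[18,20],[21,0],[37,20],[46,0]]
[[18,20],[21,0],[37,20],[46,0],[47,4],[49,0]]
[[18,20],[21,0],[37,20],[46,14],[47,4],[49,0]]
[[18,20],[21,0],[37,20],[46,14],[47,18],[48,4],[49,0]]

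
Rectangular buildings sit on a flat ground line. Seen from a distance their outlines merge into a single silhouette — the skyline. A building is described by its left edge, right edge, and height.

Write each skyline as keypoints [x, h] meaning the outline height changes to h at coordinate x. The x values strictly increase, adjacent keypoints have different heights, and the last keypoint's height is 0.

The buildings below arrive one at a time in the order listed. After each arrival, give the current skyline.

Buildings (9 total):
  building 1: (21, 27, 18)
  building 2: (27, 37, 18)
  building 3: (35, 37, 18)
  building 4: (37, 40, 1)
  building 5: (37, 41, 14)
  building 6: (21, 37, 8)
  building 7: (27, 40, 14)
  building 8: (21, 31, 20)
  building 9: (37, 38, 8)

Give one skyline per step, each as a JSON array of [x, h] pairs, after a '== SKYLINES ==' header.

== SKYLINES ==
[[21,18],[27,0]]
[[21,18],[37,0]]
[[21,18],[37,0]]
[[21,18],[37,1],[40,0]]
[[21,18],[37,14],[41,0]]
[[21,18],[37,14],[41,0]]
[[21,18],[37,14],[41,0]]
[[21,20],[31,18],[37,14],[41,0]]
[[21,20],[31,18],[37,14],[41,0]]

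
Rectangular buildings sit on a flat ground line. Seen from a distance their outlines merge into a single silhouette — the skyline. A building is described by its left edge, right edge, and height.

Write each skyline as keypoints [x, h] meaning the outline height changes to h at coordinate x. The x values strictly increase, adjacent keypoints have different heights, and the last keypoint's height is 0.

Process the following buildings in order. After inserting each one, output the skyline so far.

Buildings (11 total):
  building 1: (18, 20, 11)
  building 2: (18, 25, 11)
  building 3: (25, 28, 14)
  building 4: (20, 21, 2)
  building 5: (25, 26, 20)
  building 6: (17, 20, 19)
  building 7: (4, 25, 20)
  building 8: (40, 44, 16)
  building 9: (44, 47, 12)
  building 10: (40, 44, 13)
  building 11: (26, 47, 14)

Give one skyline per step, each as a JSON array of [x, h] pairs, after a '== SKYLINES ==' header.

== SKYLINES ==
[[18,11],[20,0]]
[[18,11],[25,0]]
[[18,11],[25,14],[28,0]]
[[18,11],[25,14],[28,0]]
[[18,11],[25,20],[26,14],[28,0]]
[[17,19],[20,11],[25,20],[26,14],[28,0]]
[[4,20],[26,14],[28,0]]
[[4,20],[26,14],[28,0],[40,16],[44,0]]
[[4,20],[26,14],[28,0],[40,16],[44,12],[47,0]]
[[4,20],[26,14],[28,0],[40,16],[44,12],[47,0]]
[[4,20],[26,14],[40,16],[44,14],[47,0]]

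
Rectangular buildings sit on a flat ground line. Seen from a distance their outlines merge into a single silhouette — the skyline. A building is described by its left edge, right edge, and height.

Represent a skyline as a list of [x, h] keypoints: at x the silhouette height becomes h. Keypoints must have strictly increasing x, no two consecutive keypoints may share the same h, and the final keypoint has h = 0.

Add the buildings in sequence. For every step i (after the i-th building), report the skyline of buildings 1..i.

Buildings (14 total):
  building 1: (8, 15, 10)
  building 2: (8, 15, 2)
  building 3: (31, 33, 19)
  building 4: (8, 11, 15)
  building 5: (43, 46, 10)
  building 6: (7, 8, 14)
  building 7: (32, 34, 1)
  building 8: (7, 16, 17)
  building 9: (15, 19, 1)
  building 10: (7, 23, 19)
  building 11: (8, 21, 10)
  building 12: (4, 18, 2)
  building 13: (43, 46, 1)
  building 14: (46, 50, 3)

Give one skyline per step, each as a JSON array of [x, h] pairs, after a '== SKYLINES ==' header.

== SKYLINES ==
[[8,10],[15,0]]
[[8,10],[15,0]]
[[8,10],[15,0],[31,19],[33,0]]
[[8,15],[11,10],[15,0],[31,19],[33,0]]
[[8,15],[11,10],[15,0],[31,19],[33,0],[43,10],[46,0]]
[[7,14],[8,15],[11,10],[15,0],[31,19],[33,0],[43,10],[46,0]]
[[7,14],[8,15],[11,10],[15,0],[31,19],[33,1],[34,0],[43,10],[46,0]]
[[7,17],[16,0],[31,19],[33,1],[34,0],[43,10],[46,0]]
[[7,17],[16,1],[19,0],[31,19],[33,1],[34,0],[43,10],[46,0]]
[[7,19],[23,0],[31,19],[33,1],[34,0],[43,10],[46,0]]
[[7,19],[23,0],[31,19],[33,1],[34,0],[43,10],[46,0]]
[[4,2],[7,19],[23,0],[31,19],[33,1],[34,0],[43,10],[46,0]]
[[4,2],[7,19],[23,0],[31,19],[33,1],[34,0],[43,10],[46,0]]
[[4,2],[7,19],[23,0],[31,19],[33,1],[34,0],[43,10],[46,3],[50,0]]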